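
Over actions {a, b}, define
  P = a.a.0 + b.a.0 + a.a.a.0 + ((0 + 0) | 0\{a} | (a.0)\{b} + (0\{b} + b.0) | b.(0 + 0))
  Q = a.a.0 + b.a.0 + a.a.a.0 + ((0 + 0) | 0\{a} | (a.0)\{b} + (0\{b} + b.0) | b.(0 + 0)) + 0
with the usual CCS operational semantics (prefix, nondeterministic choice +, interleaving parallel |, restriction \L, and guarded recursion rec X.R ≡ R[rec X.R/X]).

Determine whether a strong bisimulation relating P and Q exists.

bisimilar

Reachable graph of P (8 states):
  p0 = a.a.0 + b.a.0 + a.a.a.0 + ((0 + 0) | 0\{a} | (a.0)\{b} + (0\{b} + b.0) | b.(0 + 0)) → —a→ p1, —a→ p2, —a→ p3, —b→ p2, —b→ p4, —b→ p5
  p1 = (0 + 0) | 0\{a} | 0\{b} → ·
  p2 = a.0 → —a→ p6
  p3 = a.a.0 → —a→ p2
  p4 = (0\{b} + b.0) | (0 + 0) → —b→ p7
  p5 = 0 | b.(0 + 0) → —b→ p7
  p6 = 0 → ·
  p7 = 0 | (0 + 0) → ·
Reachable graph of Q (8 states):
  q0 = a.a.0 + b.a.0 + a.a.a.0 + ((0 + 0) | 0\{a} | (a.0)\{b} + (0\{b} + b.0) | b.(0 + 0)) + 0 → —a→ q1, —a→ q2, —a→ q3, —b→ q2, —b→ q4, —b→ q5
  q1 = (0 + 0) | 0\{a} | 0\{b} → ·
  q2 = a.0 → —a→ q6
  q3 = a.a.0 → —a→ q2
  q4 = (0\{b} + b.0) | (0 + 0) → —b→ q7
  q5 = 0 | b.(0 + 0) → —b→ q7
  q6 = 0 → ·
  q7 = 0 | (0 + 0) → ·
Coarsest stable partition (strong bisimilarity classes):
  B0 = {p0, q0}
  B1 = {p4, p5, q4, q5}
  B2 = {p1, p6, p7, q1, q6, q7}
  B3 = {p2, q2}
  B4 = {p3, q3}
p0 ∈ B0, q0 ∈ B0 → same block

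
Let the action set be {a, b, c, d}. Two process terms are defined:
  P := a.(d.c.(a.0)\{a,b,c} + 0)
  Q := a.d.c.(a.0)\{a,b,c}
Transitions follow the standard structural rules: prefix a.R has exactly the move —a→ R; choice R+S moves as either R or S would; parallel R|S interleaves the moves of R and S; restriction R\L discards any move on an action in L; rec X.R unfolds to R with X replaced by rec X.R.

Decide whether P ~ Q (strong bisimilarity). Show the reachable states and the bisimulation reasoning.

P's transition system — 4 states:
  s0 = a.(d.c.(a.0)\{a,b,c} + 0) | —a→ s1
  s1 = d.c.(a.0)\{a,b,c} + 0 | —d→ s2
  s2 = c.(a.0)\{a,b,c} | —c→ s3
  s3 = (a.0)\{a,b,c} | stopped
Q's transition system — 4 states:
  t0 = a.d.c.(a.0)\{a,b,c} | —a→ t1
  t1 = d.c.(a.0)\{a,b,c} | —d→ t2
  t2 = c.(a.0)\{a,b,c} | —c→ t3
  t3 = (a.0)\{a,b,c} | stopped
Partition-refinement fixed point:
  B0 = {s0, t0}
  B1 = {s1, t1}
  B2 = {s2, t2}
  B3 = {s3, t3}
s0 ∈ B0, t0 ∈ B0 → same block

P ~ Q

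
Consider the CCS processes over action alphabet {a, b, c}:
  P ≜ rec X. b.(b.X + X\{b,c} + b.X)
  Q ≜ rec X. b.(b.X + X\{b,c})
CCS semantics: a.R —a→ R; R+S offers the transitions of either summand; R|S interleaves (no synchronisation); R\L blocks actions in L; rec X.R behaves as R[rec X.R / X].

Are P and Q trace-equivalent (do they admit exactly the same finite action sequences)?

YES

P's transition system — 2 states:
  p0 = rec X. b.(b.X + X\{b,c} + b.X) ⊢ —b→ p1
  p1 = b.(rec X. b.(b.X + X\{b,c} + b.X)) + (rec X. b.(b.X + X\{b,c} + b.X))\{b,c} + b.(rec X. b.(b.X + X\{b,c} + b.X)) ⊢ —b→ p0
Q's transition system — 2 states:
  q0 = rec X. b.(b.X + X\{b,c}) ⊢ —b→ q1
  q1 = b.(rec X. b.(b.X + X\{b,c})) + (rec X. b.(b.X + X\{b,c}))\{b,c} ⊢ —b→ q0
Partition-refinement fixed point:
  B0 = {p0, p1, q0, q1}
p0 ∈ B0, q0 ∈ B0 → same block
Bisimilar ⇒ trace-equivalent.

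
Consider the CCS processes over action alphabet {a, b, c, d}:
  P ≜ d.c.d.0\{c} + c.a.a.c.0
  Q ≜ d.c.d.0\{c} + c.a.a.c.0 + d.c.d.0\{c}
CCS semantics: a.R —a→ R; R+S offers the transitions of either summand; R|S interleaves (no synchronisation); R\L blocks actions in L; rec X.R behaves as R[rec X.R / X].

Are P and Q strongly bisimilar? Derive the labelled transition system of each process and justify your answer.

LTS(P): 8 reachable states
  s0 = d.c.d.0\{c} + c.a.a.c.0 has moves --c--▸ s1, --d--▸ s2
  s1 = a.a.c.0 has moves --a--▸ s3
  s2 = c.d.0\{c} has moves --c--▸ s4
  s3 = a.c.0 has moves --a--▸ s5
  s4 = d.0\{c} has moves --d--▸ s6
  s5 = c.0 has moves --c--▸ s7
  s6 = 0\{c} has moves stopped
  s7 = 0 has moves stopped
LTS(Q): 8 reachable states
  t0 = d.c.d.0\{c} + c.a.a.c.0 + d.c.d.0\{c} has moves --c--▸ t1, --d--▸ t2
  t1 = a.a.c.0 has moves --a--▸ t3
  t2 = c.d.0\{c} has moves --c--▸ t4
  t3 = a.c.0 has moves --a--▸ t5
  t4 = d.0\{c} has moves --d--▸ t6
  t5 = c.0 has moves --c--▸ t7
  t6 = 0\{c} has moves stopped
  t7 = 0 has moves stopped
Bisimilarity quotient blocks:
  B0 = {s0, t0}
  B1 = {s1, t1}
  B2 = {s3, t3}
  B3 = {s5, t5}
  B4 = {s6, s7, t6, t7}
  B5 = {s2, t2}
  B6 = {s4, t4}
s0 ∈ B0, t0 ∈ B0 → same block

YES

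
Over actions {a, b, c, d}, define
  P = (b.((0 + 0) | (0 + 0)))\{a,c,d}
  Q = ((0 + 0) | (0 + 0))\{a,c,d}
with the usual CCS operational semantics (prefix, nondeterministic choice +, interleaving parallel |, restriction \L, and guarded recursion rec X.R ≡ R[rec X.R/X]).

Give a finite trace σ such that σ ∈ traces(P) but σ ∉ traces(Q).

Reachable graph of P (2 states):
  m0 = (b.((0 + 0) | (0 + 0)))\{a,c,d} :: ··b··> m1
  m1 = ((0 + 0) | (0 + 0))\{a,c,d} :: ·
Reachable graph of Q (1 states):
  n0 = ((0 + 0) | (0 + 0))\{a,c,d} :: ·
Trace ⟨b⟩ through P, begin at {m0}:
  after b @ step 1: {m1}
  ✓ P
Trace ⟨b⟩ through Q, begin at {n0}:
  after b @ step 1: no successor for Q

b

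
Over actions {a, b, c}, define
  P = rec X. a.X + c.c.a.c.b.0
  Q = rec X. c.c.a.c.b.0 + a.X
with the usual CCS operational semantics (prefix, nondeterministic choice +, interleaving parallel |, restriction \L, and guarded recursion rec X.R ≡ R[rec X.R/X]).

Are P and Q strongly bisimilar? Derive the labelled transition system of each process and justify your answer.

YES

Reachable graph of P (6 states):
  u0 = rec X. a.X + c.c.a.c.b.0 :: =a=> u0, =c=> u1
  u1 = c.a.c.b.0 :: =c=> u2
  u2 = a.c.b.0 :: =a=> u3
  u3 = c.b.0 :: =c=> u4
  u4 = b.0 :: =b=> u5
  u5 = 0 :: stopped
Reachable graph of Q (6 states):
  v0 = rec X. c.c.a.c.b.0 + a.X :: =a=> v0, =c=> v1
  v1 = c.a.c.b.0 :: =c=> v2
  v2 = a.c.b.0 :: =a=> v3
  v3 = c.b.0 :: =c=> v4
  v4 = b.0 :: =b=> v5
  v5 = 0 :: stopped
Bisimilarity quotient blocks:
  B0 = {u0, v0}
  B1 = {u1, v1}
  B2 = {u2, v2}
  B3 = {u3, v3}
  B4 = {u4, v4}
  B5 = {u5, v5}
u0 ∈ B0, v0 ∈ B0 → same block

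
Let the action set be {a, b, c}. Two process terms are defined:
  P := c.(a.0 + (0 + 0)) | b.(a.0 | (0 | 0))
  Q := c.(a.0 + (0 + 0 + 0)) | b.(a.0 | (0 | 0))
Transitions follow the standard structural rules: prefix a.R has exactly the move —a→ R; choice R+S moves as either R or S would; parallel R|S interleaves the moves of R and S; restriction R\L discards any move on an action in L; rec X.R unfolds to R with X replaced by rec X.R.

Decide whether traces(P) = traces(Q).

trace-equivalent

P's transition system — 9 states:
  p0 = c.(a.0 + (0 + 0)) | b.(a.0 | (0 | 0)) → —b→ p1, —c→ p2
  p1 = c.(a.0 + (0 + 0)) | (a.0 | (0 | 0)) → —a→ p3, —c→ p4
  p2 = (a.0 + (0 + 0)) | b.(a.0 | (0 | 0)) → —a→ p5, —b→ p4
  p3 = c.(a.0 + (0 + 0)) | (0 | (0 | 0)) → —c→ p6
  p4 = (a.0 + (0 + 0)) | (a.0 | (0 | 0)) → —a→ p6, —a→ p7
  p5 = 0 | b.(a.0 | (0 | 0)) → —b→ p7
  p6 = (a.0 + (0 + 0)) | (0 | (0 | 0)) → —a→ p8
  p7 = 0 | (a.0 | (0 | 0)) → —a→ p8
  p8 = 0 | (0 | (0 | 0)) → deadlocked
Q's transition system — 9 states:
  q0 = c.(a.0 + (0 + 0 + 0)) | b.(a.0 | (0 | 0)) → —b→ q1, —c→ q2
  q1 = c.(a.0 + (0 + 0 + 0)) | (a.0 | (0 | 0)) → —a→ q3, —c→ q4
  q2 = (a.0 + (0 + 0 + 0)) | b.(a.0 | (0 | 0)) → —a→ q5, —b→ q4
  q3 = c.(a.0 + (0 + 0 + 0)) | (0 | (0 | 0)) → —c→ q6
  q4 = (a.0 + (0 + 0 + 0)) | (a.0 | (0 | 0)) → —a→ q6, —a→ q7
  q5 = 0 | b.(a.0 | (0 | 0)) → —b→ q7
  q6 = (a.0 + (0 + 0 + 0)) | (0 | (0 | 0)) → —a→ q8
  q7 = 0 | (a.0 | (0 | 0)) → —a→ q8
  q8 = 0 | (0 | (0 | 0)) → deadlocked
Coarsest stable partition (strong bisimilarity classes):
  B0 = {p0, q0}
  B1 = {p1, q1}
  B2 = {p4, q4}
  B3 = {p6, p7, q6, q7}
  B4 = {p8, q8}
  B5 = {p3, q3}
  B6 = {p2, q2}
  B7 = {p5, q5}
p0 ∈ B0, q0 ∈ B0 → same block
Bisimilar ⇒ trace-equivalent.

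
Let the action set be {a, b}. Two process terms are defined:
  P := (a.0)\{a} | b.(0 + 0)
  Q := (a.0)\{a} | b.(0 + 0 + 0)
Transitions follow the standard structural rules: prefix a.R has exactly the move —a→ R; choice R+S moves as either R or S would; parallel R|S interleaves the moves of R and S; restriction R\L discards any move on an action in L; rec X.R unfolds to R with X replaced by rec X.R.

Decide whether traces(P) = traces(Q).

trace-equivalent

Reachable graph of P (2 states):
  m0 = (a.0)\{a} | b.(0 + 0) → --b--▸ m1
  m1 = (a.0)\{a} | (0 + 0) → ·
Reachable graph of Q (2 states):
  n0 = (a.0)\{a} | b.(0 + 0 + 0) → --b--▸ n1
  n1 = (a.0)\{a} | (0 + 0 + 0) → ·
Coarsest stable partition (strong bisimilarity classes):
  B0 = {m0, n0}
  B1 = {m1, n1}
m0 ∈ B0, n0 ∈ B0 → same block
Bisimilar ⇒ trace-equivalent.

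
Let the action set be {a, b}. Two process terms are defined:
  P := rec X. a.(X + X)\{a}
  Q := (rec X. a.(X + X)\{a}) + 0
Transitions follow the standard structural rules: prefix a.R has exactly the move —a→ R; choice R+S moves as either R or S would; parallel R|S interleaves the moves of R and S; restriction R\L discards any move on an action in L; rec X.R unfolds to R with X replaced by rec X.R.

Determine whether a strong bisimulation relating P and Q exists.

LTS(P): 2 reachable states
  u0 = rec X. a.(X + X)\{a} :: —a→ u1
  u1 = ((rec X. a.(X + X)\{a}) + (rec X. a.(X + X)\{a}))\{a} :: deadlocked
LTS(Q): 2 reachable states
  v0 = (rec X. a.(X + X)\{a}) + 0 :: —a→ v1
  v1 = ((rec X. a.(X + X)\{a}) + (rec X. a.(X + X)\{a}))\{a} :: deadlocked
Bisimilarity quotient blocks:
  B0 = {u0, v0}
  B1 = {u1, v1}
u0 ∈ B0, v0 ∈ B0 → same block

YES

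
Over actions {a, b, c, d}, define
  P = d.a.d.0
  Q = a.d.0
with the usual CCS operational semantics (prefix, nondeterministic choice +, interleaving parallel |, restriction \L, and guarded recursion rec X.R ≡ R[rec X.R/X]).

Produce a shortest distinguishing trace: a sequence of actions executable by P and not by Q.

LTS(P): 4 reachable states
  u0 = d.a.d.0 has moves --d--▸ u1
  u1 = a.d.0 has moves --a--▸ u2
  u2 = d.0 has moves --d--▸ u3
  u3 = 0 has moves (no moves)
LTS(Q): 3 reachable states
  v0 = a.d.0 has moves --a--▸ v1
  v1 = d.0 has moves --d--▸ v2
  v2 = 0 has moves (no moves)
Run σ = ⟨d⟩ on P: start {u0}
  [1] d ⇒ {u1}
  P completes σ.
Run σ = ⟨d⟩ on Q: start {v0}
  [1] d ⇒ no successor for Q

d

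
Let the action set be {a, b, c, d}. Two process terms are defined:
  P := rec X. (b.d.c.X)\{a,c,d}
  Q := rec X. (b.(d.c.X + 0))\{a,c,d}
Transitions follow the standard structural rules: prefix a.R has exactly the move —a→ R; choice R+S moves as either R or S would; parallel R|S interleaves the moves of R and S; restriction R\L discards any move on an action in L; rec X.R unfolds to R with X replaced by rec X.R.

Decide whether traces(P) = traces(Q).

YES

LTS(P): 2 reachable states
  m0 = rec X. (b.d.c.X)\{a,c,d} has moves =b=> m1
  m1 = (d.c.(rec X. (b.d.c.X)\{a,c,d}))\{a,c,d} has moves ·
LTS(Q): 2 reachable states
  n0 = rec X. (b.(d.c.X + 0))\{a,c,d} has moves =b=> n1
  n1 = (d.c.(rec X. (b.(d.c.X + 0))\{a,c,d}) + 0)\{a,c,d} has moves ·
Bisimilarity quotient blocks:
  B0 = {m0, n0}
  B1 = {m1, n1}
m0 ∈ B0, n0 ∈ B0 → same block
Bisimilar ⇒ trace-equivalent.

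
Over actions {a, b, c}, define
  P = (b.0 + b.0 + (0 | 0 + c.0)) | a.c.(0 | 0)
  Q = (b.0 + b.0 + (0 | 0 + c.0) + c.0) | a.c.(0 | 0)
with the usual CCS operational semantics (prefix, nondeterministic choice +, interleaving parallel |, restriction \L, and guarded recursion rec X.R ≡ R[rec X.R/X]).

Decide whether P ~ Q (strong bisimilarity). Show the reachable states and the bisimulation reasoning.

YES

LTS(P): 6 reachable states
  p0 = (b.0 + b.0 + (0 | 0 + c.0)) | a.c.(0 | 0) :: -a-> p1, -b-> p2, -c-> p2
  p1 = (b.0 + b.0 + (0 | 0 + c.0)) | c.(0 | 0) :: -b-> p3, -c-> p3, -c-> p4
  p2 = 0 | a.c.(0 | 0) :: -a-> p3
  p3 = 0 | c.(0 | 0) :: -c-> p5
  p4 = (b.0 + b.0 + (0 | 0 + c.0)) | (0 | 0) :: -b-> p5, -c-> p5
  p5 = 0 | (0 | 0) :: ·
LTS(Q): 6 reachable states
  q0 = (b.0 + b.0 + (0 | 0 + c.0) + c.0) | a.c.(0 | 0) :: -a-> q1, -b-> q2, -c-> q2
  q1 = (b.0 + b.0 + (0 | 0 + c.0) + c.0) | c.(0 | 0) :: -b-> q3, -c-> q3, -c-> q4
  q2 = 0 | a.c.(0 | 0) :: -a-> q3
  q3 = 0 | c.(0 | 0) :: -c-> q5
  q4 = (b.0 + b.0 + (0 | 0 + c.0) + c.0) | (0 | 0) :: -b-> q5, -c-> q5
  q5 = 0 | (0 | 0) :: ·
Bisimilarity quotient blocks:
  B0 = {p0, q0}
  B1 = {p1, q1}
  B2 = {p3, q3}
  B3 = {p5, q5}
  B4 = {p4, q4}
  B5 = {p2, q2}
p0 ∈ B0, q0 ∈ B0 → same block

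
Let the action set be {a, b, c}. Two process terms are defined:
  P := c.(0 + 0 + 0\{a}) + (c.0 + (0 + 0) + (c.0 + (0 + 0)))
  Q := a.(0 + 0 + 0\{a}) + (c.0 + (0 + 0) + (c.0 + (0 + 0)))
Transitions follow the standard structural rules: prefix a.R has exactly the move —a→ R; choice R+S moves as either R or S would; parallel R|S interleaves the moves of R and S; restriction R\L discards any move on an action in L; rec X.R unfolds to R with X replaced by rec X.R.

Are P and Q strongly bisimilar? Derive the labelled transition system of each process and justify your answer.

not bisimilar

P's transition system — 3 states:
  m0 = c.(0 + 0 + 0\{a}) + (c.0 + (0 + 0) + (c.0 + (0 + 0))) ⊢ —c→ m1, —c→ m2
  m1 = 0 ⊢ stopped
  m2 = 0 + 0 + 0\{a} ⊢ stopped
Q's transition system — 3 states:
  n0 = a.(0 + 0 + 0\{a}) + (c.0 + (0 + 0) + (c.0 + (0 + 0))) ⊢ —a→ n1, —c→ n2
  n1 = 0 + 0 + 0\{a} ⊢ stopped
  n2 = 0 ⊢ stopped
Partition-refinement fixed point:
  B0 = {m0}
  B1 = {m1, m2, n1, n2}
  B2 = {n0}
m0 ∈ B0, n0 ∈ B2 → different blocks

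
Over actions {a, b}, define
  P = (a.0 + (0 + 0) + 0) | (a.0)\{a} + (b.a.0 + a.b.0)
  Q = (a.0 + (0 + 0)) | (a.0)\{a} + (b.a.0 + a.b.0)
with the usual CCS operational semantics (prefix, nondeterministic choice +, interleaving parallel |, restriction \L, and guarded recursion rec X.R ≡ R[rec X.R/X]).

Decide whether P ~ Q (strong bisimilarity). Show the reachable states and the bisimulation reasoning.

YES

LTS(P): 5 reachable states
  m0 = (a.0 + (0 + 0) + 0) | (a.0)\{a} + (b.a.0 + a.b.0) has moves ··a··> m1, ··a··> m2, ··b··> m3
  m1 = 0 | (a.0)\{a} has moves ·
  m2 = b.0 has moves ··b··> m4
  m3 = a.0 has moves ··a··> m4
  m4 = 0 has moves ·
LTS(Q): 5 reachable states
  n0 = (a.0 + (0 + 0)) | (a.0)\{a} + (b.a.0 + a.b.0) has moves ··a··> n1, ··a··> n2, ··b··> n3
  n1 = 0 | (a.0)\{a} has moves ·
  n2 = b.0 has moves ··b··> n4
  n3 = a.0 has moves ··a··> n4
  n4 = 0 has moves ·
Partition-refinement fixed point:
  B0 = {m0, n0}
  B1 = {m2, n2}
  B2 = {m1, m4, n1, n4}
  B3 = {m3, n3}
m0 ∈ B0, n0 ∈ B0 → same block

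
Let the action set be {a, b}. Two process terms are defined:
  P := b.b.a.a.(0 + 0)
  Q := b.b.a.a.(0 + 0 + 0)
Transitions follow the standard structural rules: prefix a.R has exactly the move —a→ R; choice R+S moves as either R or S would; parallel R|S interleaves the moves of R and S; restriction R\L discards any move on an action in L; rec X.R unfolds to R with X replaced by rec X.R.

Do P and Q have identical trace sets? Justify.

trace-equivalent

Reachable graph of P (5 states):
  m0 = b.b.a.a.(0 + 0) has moves -b-> m1
  m1 = b.a.a.(0 + 0) has moves -b-> m2
  m2 = a.a.(0 + 0) has moves -a-> m3
  m3 = a.(0 + 0) has moves -a-> m4
  m4 = 0 + 0 has moves stopped
Reachable graph of Q (5 states):
  n0 = b.b.a.a.(0 + 0 + 0) has moves -b-> n1
  n1 = b.a.a.(0 + 0 + 0) has moves -b-> n2
  n2 = a.a.(0 + 0 + 0) has moves -a-> n3
  n3 = a.(0 + 0 + 0) has moves -a-> n4
  n4 = 0 + 0 + 0 has moves stopped
Coarsest stable partition (strong bisimilarity classes):
  B0 = {m0, n0}
  B1 = {m1, n1}
  B2 = {m2, n2}
  B3 = {m3, n3}
  B4 = {m4, n4}
m0 ∈ B0, n0 ∈ B0 → same block
Bisimilar ⇒ trace-equivalent.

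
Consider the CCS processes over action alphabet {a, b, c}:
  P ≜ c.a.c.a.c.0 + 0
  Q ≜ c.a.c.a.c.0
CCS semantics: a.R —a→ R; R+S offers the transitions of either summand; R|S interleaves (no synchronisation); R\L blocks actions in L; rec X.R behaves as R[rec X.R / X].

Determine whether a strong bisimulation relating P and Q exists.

P's transition system — 6 states:
  p0 = c.a.c.a.c.0 + 0 has moves =c=> p1
  p1 = a.c.a.c.0 has moves =a=> p2
  p2 = c.a.c.0 has moves =c=> p3
  p3 = a.c.0 has moves =a=> p4
  p4 = c.0 has moves =c=> p5
  p5 = 0 has moves stopped
Q's transition system — 6 states:
  q0 = c.a.c.a.c.0 has moves =c=> q1
  q1 = a.c.a.c.0 has moves =a=> q2
  q2 = c.a.c.0 has moves =c=> q3
  q3 = a.c.0 has moves =a=> q4
  q4 = c.0 has moves =c=> q5
  q5 = 0 has moves stopped
Coarsest stable partition (strong bisimilarity classes):
  B0 = {p0, q0}
  B1 = {p1, q1}
  B2 = {p2, q2}
  B3 = {p3, q3}
  B4 = {p4, q4}
  B5 = {p5, q5}
p0 ∈ B0, q0 ∈ B0 → same block

P ~ Q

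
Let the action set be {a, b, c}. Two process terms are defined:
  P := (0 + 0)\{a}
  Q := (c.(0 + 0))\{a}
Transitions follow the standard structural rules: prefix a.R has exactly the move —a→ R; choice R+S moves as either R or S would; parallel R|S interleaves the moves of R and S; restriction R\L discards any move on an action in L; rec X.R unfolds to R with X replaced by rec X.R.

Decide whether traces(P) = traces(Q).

Reachable graph of P (1 states):
  p0 = (0 + 0)\{a} | ∅
Reachable graph of Q (2 states):
  q0 = (c.(0 + 0))\{a} | —c→ q1
  q1 = (0 + 0)\{a} | ∅
Run σ = ⟨c⟩ on Q: start {q0}
  [1] c ⇒ {q1}
  Q completes σ.
Run σ = ⟨c⟩ on P: start {p0}
  [1] c ⇒ ∅  — P cannot continue

trace-distinct — witness ⟨c⟩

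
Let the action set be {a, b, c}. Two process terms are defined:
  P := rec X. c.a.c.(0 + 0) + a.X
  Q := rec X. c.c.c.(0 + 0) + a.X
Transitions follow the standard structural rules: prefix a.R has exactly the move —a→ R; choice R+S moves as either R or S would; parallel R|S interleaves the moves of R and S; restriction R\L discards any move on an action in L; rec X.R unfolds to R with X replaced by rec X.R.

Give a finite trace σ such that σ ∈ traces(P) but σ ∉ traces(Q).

ca

Reachable graph of P (4 states):
  p0 = rec X. c.a.c.(0 + 0) + a.X | ··a··> p0, ··c··> p1
  p1 = a.c.(0 + 0) | ··a··> p2
  p2 = c.(0 + 0) | ··c··> p3
  p3 = 0 + 0 | ·
Reachable graph of Q (4 states):
  q0 = rec X. c.c.c.(0 + 0) + a.X | ··a··> q0, ··c··> q1
  q1 = c.c.(0 + 0) | ··c··> q2
  q2 = c.(0 + 0) | ··c··> q3
  q3 = 0 + 0 | ·
Executing ca from P (initial set {p0}):
  step 1 (c): {p1}
  step 2 (a): {p2}
  ✓ P
Executing ca from Q (initial set {q0}):
  step 1 (c): {q1}
  step 2 (a): no successor for Q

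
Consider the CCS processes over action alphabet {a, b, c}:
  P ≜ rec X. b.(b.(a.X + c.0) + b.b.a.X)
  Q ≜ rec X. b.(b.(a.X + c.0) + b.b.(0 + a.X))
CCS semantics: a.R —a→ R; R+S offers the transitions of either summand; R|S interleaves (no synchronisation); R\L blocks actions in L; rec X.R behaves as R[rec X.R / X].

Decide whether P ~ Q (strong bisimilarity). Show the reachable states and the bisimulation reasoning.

bisimilar

LTS(P): 6 reachable states
  m0 = rec X. b.(b.(a.X + c.0) + b.b.a.X) ⊢ =b=> m1
  m1 = b.(a.(rec X. b.(b.(a.X + c.0) + b.b.a.X)) + c.0) + b.b.a.(rec X. b.(b.(a.X + c.0) + b.b.a.X)) ⊢ =b=> m2, =b=> m3
  m2 = a.(rec X. b.(b.(a.X + c.0) + b.b.a.X)) + c.0 ⊢ =a=> m0, =c=> m4
  m3 = b.a.(rec X. b.(b.(a.X + c.0) + b.b.a.X)) ⊢ =b=> m5
  m4 = 0 ⊢ (no moves)
  m5 = a.(rec X. b.(b.(a.X + c.0) + b.b.a.X)) ⊢ =a=> m0
LTS(Q): 6 reachable states
  n0 = rec X. b.(b.(a.X + c.0) + b.b.(0 + a.X)) ⊢ =b=> n1
  n1 = b.(a.(rec X. b.(b.(a.X + c.0) + b.b.(0 + a.X))) + c.0) + b.b.(0 + a.(rec X. b.(b.(a.X + c.0) + b.b.(0 + a.X)))) ⊢ =b=> n2, =b=> n3
  n2 = a.(rec X. b.(b.(a.X + c.0) + b.b.(0 + a.X))) + c.0 ⊢ =a=> n0, =c=> n4
  n3 = b.(0 + a.(rec X. b.(b.(a.X + c.0) + b.b.(0 + a.X)))) ⊢ =b=> n5
  n4 = 0 ⊢ (no moves)
  n5 = 0 + a.(rec X. b.(b.(a.X + c.0) + b.b.(0 + a.X))) ⊢ =a=> n0
Coarsest stable partition (strong bisimilarity classes):
  B0 = {m0, n0}
  B1 = {m1, n1}
  B2 = {m2, n2}
  B3 = {m4, n4}
  B4 = {m3, n3}
  B5 = {m5, n5}
m0 ∈ B0, n0 ∈ B0 → same block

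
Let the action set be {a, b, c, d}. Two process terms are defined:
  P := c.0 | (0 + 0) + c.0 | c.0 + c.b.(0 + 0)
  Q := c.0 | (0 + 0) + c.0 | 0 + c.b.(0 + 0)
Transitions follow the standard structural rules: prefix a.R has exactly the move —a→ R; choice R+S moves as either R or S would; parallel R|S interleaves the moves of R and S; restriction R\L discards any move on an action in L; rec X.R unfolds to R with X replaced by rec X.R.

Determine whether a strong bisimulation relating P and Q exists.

LTS(P): 7 reachable states
  p0 = c.0 | (0 + 0) + c.0 | c.0 + c.b.(0 + 0) :: --c--▸ p1, --c--▸ p2, --c--▸ p3, --c--▸ p4
  p1 = 0 | (0 + 0) :: (no moves)
  p2 = 0 | c.0 :: --c--▸ p5
  p3 = b.(0 + 0) :: --b--▸ p6
  p4 = c.0 | 0 :: --c--▸ p5
  p5 = 0 | 0 :: (no moves)
  p6 = 0 + 0 :: (no moves)
LTS(Q): 5 reachable states
  q0 = c.0 | (0 + 0) + c.0 | 0 + c.b.(0 + 0) :: --c--▸ q1, --c--▸ q2, --c--▸ q3
  q1 = 0 | (0 + 0) :: (no moves)
  q2 = 0 | 0 :: (no moves)
  q3 = b.(0 + 0) :: --b--▸ q4
  q4 = 0 + 0 :: (no moves)
Coarsest stable partition (strong bisimilarity classes):
  B0 = {p0}
  B1 = {p3, q3}
  B2 = {p1, p5, p6, q1, q2, q4}
  B3 = {p2, p4}
  B4 = {q0}
p0 ∈ B0, q0 ∈ B4 → different blocks

not bisimilar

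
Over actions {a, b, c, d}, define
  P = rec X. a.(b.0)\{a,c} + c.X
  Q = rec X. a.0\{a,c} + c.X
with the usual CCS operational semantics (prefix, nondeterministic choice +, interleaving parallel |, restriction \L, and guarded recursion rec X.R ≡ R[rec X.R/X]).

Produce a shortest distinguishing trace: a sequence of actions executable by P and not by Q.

LTS(P): 3 reachable states
  u0 = rec X. a.(b.0)\{a,c} + c.X ⊢ -a-> u1, -c-> u0
  u1 = (b.0)\{a,c} ⊢ -b-> u2
  u2 = 0\{a,c} ⊢ ·
LTS(Q): 2 reachable states
  v0 = rec X. a.0\{a,c} + c.X ⊢ -a-> v1, -c-> v0
  v1 = 0\{a,c} ⊢ ·
Trace ⟨ab⟩ through P, begin at {u0}:
  step 1 (a): {u1}
  step 2 (b): {u2}
  ✓ P
Trace ⟨ab⟩ through Q, begin at {v0}:
  step 1 (a): {v1}
  step 2 (b): ∅ (Q stuck)

ab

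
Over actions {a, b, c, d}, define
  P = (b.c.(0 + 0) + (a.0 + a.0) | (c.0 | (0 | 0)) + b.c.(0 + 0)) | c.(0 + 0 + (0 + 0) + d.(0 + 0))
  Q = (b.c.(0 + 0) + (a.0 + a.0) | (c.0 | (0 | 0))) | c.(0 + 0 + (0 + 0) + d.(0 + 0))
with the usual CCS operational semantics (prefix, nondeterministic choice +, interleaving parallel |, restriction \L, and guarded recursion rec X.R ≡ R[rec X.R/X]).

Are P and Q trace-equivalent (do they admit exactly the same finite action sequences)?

Reachable graph of P (18 states):
  s0 = (b.c.(0 + 0) + (a.0 + a.0) | (c.0 | (0 | 0)) + b.c.(0 + 0)) | c.(0 + 0 + (0 + 0) + d.(0 + 0)) :: --a--▸ s1, --b--▸ s2, --c--▸ s3, --c--▸ s4
  s1 = 0 | (c.0 | (0 | 0)) | c.(0 + 0 + (0 + 0) + d.(0 + 0)) :: --c--▸ s5, --c--▸ s6
  s2 = c.(0 + 0) | c.(0 + 0 + (0 + 0) + d.(0 + 0)) :: --c--▸ s7, --c--▸ s8
  s3 = (a.0 + a.0) | (0 | (0 | 0)) | c.(0 + 0 + (0 + 0) + d.(0 + 0)) :: --a--▸ s5, --c--▸ s9
  s4 = (b.c.(0 + 0) + (a.0 + a.0) | (c.0 | (0 | 0)) + b.c.(0 + 0)) | (0 + 0 + (0 + 0) + d.(0 + 0)) :: --a--▸ s6, --b--▸ s8, --c--▸ s9, --d--▸ s10
  s5 = 0 | (0 | (0 | 0)) | c.(0 + 0 + (0 + 0) + d.(0 + 0)) :: --c--▸ s11
  s6 = 0 | (c.0 | (0 | 0)) | (0 + 0 + (0 + 0) + d.(0 + 0)) :: --c--▸ s11, --d--▸ s12
  s7 = (0 + 0) | c.(0 + 0 + (0 + 0) + d.(0 + 0)) :: --c--▸ s13
  s8 = c.(0 + 0) | (0 + 0 + (0 + 0) + d.(0 + 0)) :: --c--▸ s13, --d--▸ s14
  s9 = (a.0 + a.0) | (0 | (0 | 0)) | (0 + 0 + (0 + 0) + d.(0 + 0)) :: --a--▸ s11, --d--▸ s15
  s10 = (b.c.(0 + 0) + (a.0 + a.0) | (c.0 | (0 | 0)) + b.c.(0 + 0)) | (0 + 0) :: --a--▸ s12, --b--▸ s14, --c--▸ s15
  s11 = 0 | (0 | (0 | 0)) | (0 + 0 + (0 + 0) + d.(0 + 0)) :: --d--▸ s16
  s12 = 0 | (c.0 | (0 | 0)) | (0 + 0) :: --c--▸ s16
  s13 = (0 + 0) | (0 + 0 + (0 + 0) + d.(0 + 0)) :: --d--▸ s17
  s14 = c.(0 + 0) | (0 + 0) :: --c--▸ s17
  s15 = (a.0 + a.0) | (0 | (0 | 0)) | (0 + 0) :: --a--▸ s16
  s16 = 0 | (0 | (0 | 0)) | (0 + 0) :: ·
  s17 = (0 + 0) | (0 + 0) :: ·
Reachable graph of Q (18 states):
  t0 = (b.c.(0 + 0) + (a.0 + a.0) | (c.0 | (0 | 0))) | c.(0 + 0 + (0 + 0) + d.(0 + 0)) :: --a--▸ t1, --b--▸ t2, --c--▸ t3, --c--▸ t4
  t1 = 0 | (c.0 | (0 | 0)) | c.(0 + 0 + (0 + 0) + d.(0 + 0)) :: --c--▸ t5, --c--▸ t6
  t2 = c.(0 + 0) | c.(0 + 0 + (0 + 0) + d.(0 + 0)) :: --c--▸ t7, --c--▸ t8
  t3 = (a.0 + a.0) | (0 | (0 | 0)) | c.(0 + 0 + (0 + 0) + d.(0 + 0)) :: --a--▸ t5, --c--▸ t9
  t4 = (b.c.(0 + 0) + (a.0 + a.0) | (c.0 | (0 | 0))) | (0 + 0 + (0 + 0) + d.(0 + 0)) :: --a--▸ t6, --b--▸ t8, --c--▸ t9, --d--▸ t10
  t5 = 0 | (0 | (0 | 0)) | c.(0 + 0 + (0 + 0) + d.(0 + 0)) :: --c--▸ t11
  t6 = 0 | (c.0 | (0 | 0)) | (0 + 0 + (0 + 0) + d.(0 + 0)) :: --c--▸ t11, --d--▸ t12
  t7 = (0 + 0) | c.(0 + 0 + (0 + 0) + d.(0 + 0)) :: --c--▸ t13
  t8 = c.(0 + 0) | (0 + 0 + (0 + 0) + d.(0 + 0)) :: --c--▸ t13, --d--▸ t14
  t9 = (a.0 + a.0) | (0 | (0 | 0)) | (0 + 0 + (0 + 0) + d.(0 + 0)) :: --a--▸ t11, --d--▸ t15
  t10 = (b.c.(0 + 0) + (a.0 + a.0) | (c.0 | (0 | 0))) | (0 + 0) :: --a--▸ t12, --b--▸ t14, --c--▸ t15
  t11 = 0 | (0 | (0 | 0)) | (0 + 0 + (0 + 0) + d.(0 + 0)) :: --d--▸ t16
  t12 = 0 | (c.0 | (0 | 0)) | (0 + 0) :: --c--▸ t16
  t13 = (0 + 0) | (0 + 0 + (0 + 0) + d.(0 + 0)) :: --d--▸ t17
  t14 = c.(0 + 0) | (0 + 0) :: --c--▸ t17
  t15 = (a.0 + a.0) | (0 | (0 | 0)) | (0 + 0) :: --a--▸ t16
  t16 = 0 | (0 | (0 | 0)) | (0 + 0) :: ·
  t17 = (0 + 0) | (0 + 0) :: ·
Bisimilarity quotient blocks:
  B0 = {s0, t0}
  B1 = {s4, t4}
  B2 = {s10, t10}
  B3 = {s12, s14, t12, t14}
  B4 = {s16, s17, t16, t17}
  B5 = {s15, t15}
  B6 = {s6, s8, t6, t8}
  B7 = {s11, s13, t11, t13}
  B8 = {s9, t9}
  B9 = {s1, s2, t1, t2}
  B10 = {s5, s7, t5, t7}
  B11 = {s3, t3}
s0 ∈ B0, t0 ∈ B0 → same block
Bisimilar ⇒ trace-equivalent.

trace-equivalent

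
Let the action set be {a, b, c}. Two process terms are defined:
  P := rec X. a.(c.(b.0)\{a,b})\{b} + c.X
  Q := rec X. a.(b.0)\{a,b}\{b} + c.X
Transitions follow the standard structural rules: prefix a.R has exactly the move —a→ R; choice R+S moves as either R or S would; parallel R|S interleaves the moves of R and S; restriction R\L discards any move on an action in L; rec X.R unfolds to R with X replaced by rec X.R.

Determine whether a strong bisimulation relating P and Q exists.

not bisimilar

LTS(P): 3 reachable states
  p0 = rec X. a.(c.(b.0)\{a,b})\{b} + c.X has moves -a-> p1, -c-> p0
  p1 = (c.(b.0)\{a,b})\{b} has moves -c-> p2
  p2 = (b.0)\{a,b}\{b} has moves (no moves)
LTS(Q): 2 reachable states
  q0 = rec X. a.(b.0)\{a,b}\{b} + c.X has moves -a-> q1, -c-> q0
  q1 = (b.0)\{a,b}\{b} has moves (no moves)
Partition-refinement fixed point:
  B0 = {p0}
  B1 = {p1}
  B2 = {p2, q1}
  B3 = {q0}
p0 ∈ B0, q0 ∈ B3 → different blocks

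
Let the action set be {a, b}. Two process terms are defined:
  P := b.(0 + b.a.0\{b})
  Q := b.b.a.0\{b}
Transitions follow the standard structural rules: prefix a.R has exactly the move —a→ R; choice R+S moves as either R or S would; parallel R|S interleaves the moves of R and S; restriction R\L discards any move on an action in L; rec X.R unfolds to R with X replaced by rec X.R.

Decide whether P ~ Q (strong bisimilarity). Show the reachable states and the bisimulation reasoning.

P's transition system — 4 states:
  m0 = b.(0 + b.a.0\{b}) ⊢ —b→ m1
  m1 = 0 + b.a.0\{b} ⊢ —b→ m2
  m2 = a.0\{b} ⊢ —a→ m3
  m3 = 0\{b} ⊢ ·
Q's transition system — 4 states:
  n0 = b.b.a.0\{b} ⊢ —b→ n1
  n1 = b.a.0\{b} ⊢ —b→ n2
  n2 = a.0\{b} ⊢ —a→ n3
  n3 = 0\{b} ⊢ ·
Coarsest stable partition (strong bisimilarity classes):
  B0 = {m0, n0}
  B1 = {m1, n1}
  B2 = {m2, n2}
  B3 = {m3, n3}
m0 ∈ B0, n0 ∈ B0 → same block

bisimilar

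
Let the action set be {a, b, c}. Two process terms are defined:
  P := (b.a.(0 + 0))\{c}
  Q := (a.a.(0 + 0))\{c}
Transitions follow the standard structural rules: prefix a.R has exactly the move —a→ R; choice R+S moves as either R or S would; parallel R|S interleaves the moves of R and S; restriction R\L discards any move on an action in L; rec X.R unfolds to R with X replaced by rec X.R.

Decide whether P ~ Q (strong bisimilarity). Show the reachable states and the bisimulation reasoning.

P ≁ Q

Reachable graph of P (3 states):
  s0 = (b.a.(0 + 0))\{c} :: =b=> s1
  s1 = (a.(0 + 0))\{c} :: =a=> s2
  s2 = (0 + 0)\{c} :: deadlocked
Reachable graph of Q (3 states):
  t0 = (a.a.(0 + 0))\{c} :: =a=> t1
  t1 = (a.(0 + 0))\{c} :: =a=> t2
  t2 = (0 + 0)\{c} :: deadlocked
Coarsest stable partition (strong bisimilarity classes):
  B0 = {s0}
  B1 = {s1, t1}
  B2 = {s2, t2}
  B3 = {t0}
s0 ∈ B0, t0 ∈ B3 → different blocks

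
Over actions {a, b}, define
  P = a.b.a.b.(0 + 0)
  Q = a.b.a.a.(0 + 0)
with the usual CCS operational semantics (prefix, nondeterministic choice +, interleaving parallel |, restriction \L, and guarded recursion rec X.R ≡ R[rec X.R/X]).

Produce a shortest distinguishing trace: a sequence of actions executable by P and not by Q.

abab

Reachable graph of P (5 states):
  u0 = a.b.a.b.(0 + 0) | =a=> u1
  u1 = b.a.b.(0 + 0) | =b=> u2
  u2 = a.b.(0 + 0) | =a=> u3
  u3 = b.(0 + 0) | =b=> u4
  u4 = 0 + 0 | (no moves)
Reachable graph of Q (5 states):
  v0 = a.b.a.a.(0 + 0) | =a=> v1
  v1 = b.a.a.(0 + 0) | =b=> v2
  v2 = a.a.(0 + 0) | =a=> v3
  v3 = a.(0 + 0) | =a=> v4
  v4 = 0 + 0 | (no moves)
Trace ⟨abab⟩ through P, begin at {u0}:
  step 1 (a): {u1}
  step 2 (b): {u2}
  step 3 (a): {u3}
  step 4 (b): {u4}
  ✓ P
Trace ⟨abab⟩ through Q, begin at {v0}:
  step 1 (a): {v1}
  step 2 (b): {v2}
  step 3 (a): {v3}
  step 4 (b): ∅  — Q cannot continue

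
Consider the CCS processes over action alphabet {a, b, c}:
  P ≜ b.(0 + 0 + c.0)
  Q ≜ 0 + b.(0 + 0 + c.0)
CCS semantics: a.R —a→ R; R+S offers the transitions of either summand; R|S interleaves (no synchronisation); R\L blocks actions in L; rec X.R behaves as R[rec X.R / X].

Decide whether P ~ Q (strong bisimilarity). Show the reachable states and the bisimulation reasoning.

P ~ Q

P's transition system — 3 states:
  m0 = b.(0 + 0 + c.0) → =b=> m1
  m1 = 0 + 0 + c.0 → =c=> m2
  m2 = 0 → (no moves)
Q's transition system — 3 states:
  n0 = 0 + b.(0 + 0 + c.0) → =b=> n1
  n1 = 0 + 0 + c.0 → =c=> n2
  n2 = 0 → (no moves)
Bisimilarity quotient blocks:
  B0 = {m0, n0}
  B1 = {m1, n1}
  B2 = {m2, n2}
m0 ∈ B0, n0 ∈ B0 → same block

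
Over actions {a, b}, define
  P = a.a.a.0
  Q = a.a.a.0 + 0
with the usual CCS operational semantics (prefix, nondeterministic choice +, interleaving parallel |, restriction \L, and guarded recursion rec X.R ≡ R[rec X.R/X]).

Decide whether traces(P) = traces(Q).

Reachable graph of P (4 states):
  s0 = a.a.a.0 :: =a=> s1
  s1 = a.a.0 :: =a=> s2
  s2 = a.0 :: =a=> s3
  s3 = 0 :: deadlocked
Reachable graph of Q (4 states):
  t0 = a.a.a.0 + 0 :: =a=> t1
  t1 = a.a.0 :: =a=> t2
  t2 = a.0 :: =a=> t3
  t3 = 0 :: deadlocked
Coarsest stable partition (strong bisimilarity classes):
  B0 = {s0, t0}
  B1 = {s1, t1}
  B2 = {s2, t2}
  B3 = {s3, t3}
s0 ∈ B0, t0 ∈ B0 → same block
Bisimilar ⇒ trace-equivalent.

trace-equivalent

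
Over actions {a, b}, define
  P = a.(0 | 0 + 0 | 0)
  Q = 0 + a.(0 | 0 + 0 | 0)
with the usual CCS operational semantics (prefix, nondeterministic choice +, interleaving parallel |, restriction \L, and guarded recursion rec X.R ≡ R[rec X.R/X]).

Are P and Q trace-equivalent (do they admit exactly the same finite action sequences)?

traces(P) = traces(Q)

LTS(P): 2 reachable states
  u0 = a.(0 | 0 + 0 | 0) :: --a--▸ u1
  u1 = 0 | 0 + 0 | 0 :: ·
LTS(Q): 2 reachable states
  v0 = 0 + a.(0 | 0 + 0 | 0) :: --a--▸ v1
  v1 = 0 | 0 + 0 | 0 :: ·
Bisimilarity quotient blocks:
  B0 = {u0, v0}
  B1 = {u1, v1}
u0 ∈ B0, v0 ∈ B0 → same block
Bisimilar ⇒ trace-equivalent.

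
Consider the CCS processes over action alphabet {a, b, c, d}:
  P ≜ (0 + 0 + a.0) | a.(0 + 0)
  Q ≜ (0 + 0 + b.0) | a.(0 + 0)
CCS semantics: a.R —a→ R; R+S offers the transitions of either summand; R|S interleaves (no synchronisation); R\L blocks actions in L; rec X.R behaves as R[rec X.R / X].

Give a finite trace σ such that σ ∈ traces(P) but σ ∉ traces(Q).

P's transition system — 4 states:
  p0 = (0 + 0 + a.0) | a.(0 + 0) :: ··a··> p1, ··a··> p2
  p1 = (0 + 0 + a.0) | (0 + 0) :: ··a··> p3
  p2 = 0 | a.(0 + 0) :: ··a··> p3
  p3 = 0 | (0 + 0) :: ·
Q's transition system — 4 states:
  q0 = (0 + 0 + b.0) | a.(0 + 0) :: ··a··> q1, ··b··> q2
  q1 = (0 + 0 + b.0) | (0 + 0) :: ··b··> q3
  q2 = 0 | a.(0 + 0) :: ··a··> q3
  q3 = 0 | (0 + 0) :: ·
Executing aa from P (initial set {p0}):
  step 1 (a): {p1, p2}
  step 2 (a): {p3}
  ✓ P
Executing aa from Q (initial set {q0}):
  step 1 (a): {q1}
  step 2 (a): no successor for Q

aa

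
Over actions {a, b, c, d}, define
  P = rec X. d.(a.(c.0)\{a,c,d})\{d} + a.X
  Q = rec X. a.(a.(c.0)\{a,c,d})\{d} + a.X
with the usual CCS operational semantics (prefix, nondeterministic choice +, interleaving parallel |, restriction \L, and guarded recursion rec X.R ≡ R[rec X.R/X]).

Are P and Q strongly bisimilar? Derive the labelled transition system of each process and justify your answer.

Reachable graph of P (3 states):
  u0 = rec X. d.(a.(c.0)\{a,c,d})\{d} + a.X ⊢ —a→ u0, —d→ u1
  u1 = (a.(c.0)\{a,c,d})\{d} ⊢ —a→ u2
  u2 = (c.0)\{a,c,d}\{d} ⊢ ·
Reachable graph of Q (3 states):
  v0 = rec X. a.(a.(c.0)\{a,c,d})\{d} + a.X ⊢ —a→ v0, —a→ v1
  v1 = (a.(c.0)\{a,c,d})\{d} ⊢ —a→ v2
  v2 = (c.0)\{a,c,d}\{d} ⊢ ·
Coarsest stable partition (strong bisimilarity classes):
  B0 = {u0}
  B1 = {u1, v1}
  B2 = {u2, v2}
  B3 = {v0}
u0 ∈ B0, v0 ∈ B3 → different blocks

NO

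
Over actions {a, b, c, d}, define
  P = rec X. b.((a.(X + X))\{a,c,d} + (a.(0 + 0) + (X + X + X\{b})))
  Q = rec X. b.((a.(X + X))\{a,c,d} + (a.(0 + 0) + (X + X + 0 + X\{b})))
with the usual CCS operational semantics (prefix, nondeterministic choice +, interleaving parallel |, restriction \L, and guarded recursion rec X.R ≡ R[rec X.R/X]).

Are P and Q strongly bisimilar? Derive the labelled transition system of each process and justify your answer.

P ~ Q

Reachable graph of P (3 states):
  m0 = rec X. b.((a.(X + X))\{a,c,d} + (a.(0 + 0) + (X + X + X\{b}))) :: —b→ m1
  m1 = (a.((rec X. b.((a.(X + X))\{a,c,d} + (a.(0 + 0) + (X + X + X\{b})))) + (rec X. b.((a.(X + X))\{a,c,d} + (a.(0 + 0) + (X + X + X\{b}))))))\{a,c,d} + (a.(0 + 0) + ((rec X. b.((a.(X + X))\{a,c,d} + (a.(0 + 0) + (X + X + X\{b})))) + (rec X. b.((a.(X + X))\{a,c,d} + (a.(0 + 0) + (X + X + X\{b})))) + (rec X. b.((a.(X + X))\{a,c,d} + (a.(0 + 0) + (X + X + X\{b}))))\{b})) :: —a→ m2, —b→ m1
  m2 = 0 + 0 :: (no moves)
Reachable graph of Q (3 states):
  n0 = rec X. b.((a.(X + X))\{a,c,d} + (a.(0 + 0) + (X + X + 0 + X\{b}))) :: —b→ n1
  n1 = (a.((rec X. b.((a.(X + X))\{a,c,d} + (a.(0 + 0) + (X + X + 0 + X\{b})))) + (rec X. b.((a.(X + X))\{a,c,d} + (a.(0 + 0) + (X + X + 0 + X\{b}))))))\{a,c,d} + (a.(0 + 0) + ((rec X. b.((a.(X + X))\{a,c,d} + (a.(0 + 0) + (X + X + 0 + X\{b})))) + (rec X. b.((a.(X + X))\{a,c,d} + (a.(0 + 0) + (X + X + 0 + X\{b})))) + 0 + (rec X. b.((a.(X + X))\{a,c,d} + (a.(0 + 0) + (X + X + 0 + X\{b}))))\{b})) :: —a→ n2, —b→ n1
  n2 = 0 + 0 :: (no moves)
Bisimilarity quotient blocks:
  B0 = {m0, n0}
  B1 = {m1, n1}
  B2 = {m2, n2}
m0 ∈ B0, n0 ∈ B0 → same block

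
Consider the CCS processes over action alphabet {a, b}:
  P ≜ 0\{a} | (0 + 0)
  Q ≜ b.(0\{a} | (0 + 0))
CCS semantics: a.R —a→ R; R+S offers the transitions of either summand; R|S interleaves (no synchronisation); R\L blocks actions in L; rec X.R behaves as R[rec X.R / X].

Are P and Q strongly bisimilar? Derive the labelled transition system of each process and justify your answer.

Reachable graph of P (1 states):
  p0 = 0\{a} | (0 + 0) :: ·
Reachable graph of Q (2 states):
  q0 = b.(0\{a} | (0 + 0)) :: =b=> q1
  q1 = 0\{a} | (0 + 0) :: ·
Partition-refinement fixed point:
  B0 = {p0, q1}
  B1 = {q0}
p0 ∈ B0, q0 ∈ B1 → different blocks

P ≁ Q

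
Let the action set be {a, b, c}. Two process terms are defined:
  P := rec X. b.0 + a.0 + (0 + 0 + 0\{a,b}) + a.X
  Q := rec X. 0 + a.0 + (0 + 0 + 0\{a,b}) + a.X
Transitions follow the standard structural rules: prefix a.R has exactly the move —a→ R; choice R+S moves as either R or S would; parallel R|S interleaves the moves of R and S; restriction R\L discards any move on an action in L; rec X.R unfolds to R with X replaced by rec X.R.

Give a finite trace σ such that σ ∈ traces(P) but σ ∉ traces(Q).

b

LTS(P): 2 reachable states
  s0 = rec X. b.0 + a.0 + (0 + 0 + 0\{a,b}) + a.X | ··a··> s0, ··a··> s1, ··b··> s1
  s1 = 0 | stopped
LTS(Q): 2 reachable states
  t0 = rec X. 0 + a.0 + (0 + 0 + 0\{a,b}) + a.X | ··a··> t0, ··a··> t1
  t1 = 0 | stopped
Trace ⟨b⟩ through P, begin at {s0}:
  [1] b ⇒ {s1}
  ✓ P
Trace ⟨b⟩ through Q, begin at {t0}:
  [1] b ⇒ no successor for Q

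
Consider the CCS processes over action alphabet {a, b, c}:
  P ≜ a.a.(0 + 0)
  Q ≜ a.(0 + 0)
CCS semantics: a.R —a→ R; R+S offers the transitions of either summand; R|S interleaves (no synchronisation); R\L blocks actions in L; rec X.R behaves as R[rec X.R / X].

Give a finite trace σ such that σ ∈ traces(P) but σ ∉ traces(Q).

LTS(P): 3 reachable states
  s0 = a.a.(0 + 0) :: ··a··> s1
  s1 = a.(0 + 0) :: ··a··> s2
  s2 = 0 + 0 :: ∅
LTS(Q): 2 reachable states
  t0 = a.(0 + 0) :: ··a··> t1
  t1 = 0 + 0 :: ∅
Run σ = ⟨aa⟩ on P: start {s0}
  [1] a ⇒ {s1}
  [2] a ⇒ {s2}
  ✓ P
Run σ = ⟨aa⟩ on Q: start {t0}
  [1] a ⇒ {t1}
  [2] a ⇒ ∅ (Q stuck)

aa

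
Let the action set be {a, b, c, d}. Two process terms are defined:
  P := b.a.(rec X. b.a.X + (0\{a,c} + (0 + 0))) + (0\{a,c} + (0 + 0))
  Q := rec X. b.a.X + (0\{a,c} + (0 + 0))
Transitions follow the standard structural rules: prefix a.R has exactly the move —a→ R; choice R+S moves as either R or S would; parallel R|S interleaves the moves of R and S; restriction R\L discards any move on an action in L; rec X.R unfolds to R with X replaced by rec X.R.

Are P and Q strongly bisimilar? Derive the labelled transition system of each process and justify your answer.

bisimilar

LTS(P): 3 reachable states
  u0 = b.a.(rec X. b.a.X + (0\{a,c} + (0 + 0))) + (0\{a,c} + (0 + 0)) → =b=> u1
  u1 = a.(rec X. b.a.X + (0\{a,c} + (0 + 0))) → =a=> u2
  u2 = rec X. b.a.X + (0\{a,c} + (0 + 0)) → =b=> u1
LTS(Q): 2 reachable states
  v0 = rec X. b.a.X + (0\{a,c} + (0 + 0)) → =b=> v1
  v1 = a.(rec X. b.a.X + (0\{a,c} + (0 + 0))) → =a=> v0
Partition-refinement fixed point:
  B0 = {u0, u2, v0}
  B1 = {u1, v1}
u0 ∈ B0, v0 ∈ B0 → same block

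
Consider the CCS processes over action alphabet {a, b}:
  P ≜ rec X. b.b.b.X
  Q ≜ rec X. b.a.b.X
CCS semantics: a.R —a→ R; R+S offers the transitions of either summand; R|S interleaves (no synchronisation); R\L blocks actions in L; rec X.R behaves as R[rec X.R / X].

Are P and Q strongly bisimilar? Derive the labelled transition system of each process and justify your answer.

Reachable graph of P (3 states):
  m0 = rec X. b.b.b.X | ··b··> m1
  m1 = b.b.(rec X. b.b.b.X) | ··b··> m2
  m2 = b.(rec X. b.b.b.X) | ··b··> m0
Reachable graph of Q (3 states):
  n0 = rec X. b.a.b.X | ··b··> n1
  n1 = a.b.(rec X. b.a.b.X) | ··a··> n2
  n2 = b.(rec X. b.a.b.X) | ··b··> n0
Partition-refinement fixed point:
  B0 = {m0, m1, m2}
  B1 = {n0}
  B2 = {n1}
  B3 = {n2}
m0 ∈ B0, n0 ∈ B1 → different blocks

P ≁ Q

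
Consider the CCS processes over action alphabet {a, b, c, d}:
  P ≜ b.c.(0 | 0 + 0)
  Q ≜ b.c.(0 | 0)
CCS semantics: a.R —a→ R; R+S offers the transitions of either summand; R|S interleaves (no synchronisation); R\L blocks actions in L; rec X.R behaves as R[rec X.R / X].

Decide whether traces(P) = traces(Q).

P's transition system — 3 states:
  p0 = b.c.(0 | 0 + 0) ⊢ ··b··> p1
  p1 = c.(0 | 0 + 0) ⊢ ··c··> p2
  p2 = 0 | 0 + 0 ⊢ ∅
Q's transition system — 3 states:
  q0 = b.c.(0 | 0) ⊢ ··b··> q1
  q1 = c.(0 | 0) ⊢ ··c··> q2
  q2 = 0 | 0 ⊢ ∅
Bisimilarity quotient blocks:
  B0 = {p0, q0}
  B1 = {p1, q1}
  B2 = {p2, q2}
p0 ∈ B0, q0 ∈ B0 → same block
Bisimilar ⇒ trace-equivalent.

YES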